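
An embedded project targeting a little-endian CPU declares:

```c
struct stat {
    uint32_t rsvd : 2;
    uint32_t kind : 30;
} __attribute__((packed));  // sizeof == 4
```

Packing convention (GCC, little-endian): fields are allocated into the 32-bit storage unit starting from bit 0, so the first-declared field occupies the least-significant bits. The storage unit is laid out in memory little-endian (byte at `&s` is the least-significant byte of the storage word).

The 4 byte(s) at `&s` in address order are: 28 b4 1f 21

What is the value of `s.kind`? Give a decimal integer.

138931466

[0]=0x28 [1]=0xb4 [2]=0x1f [3]=0x21 (little-endian) → word 0x211fb428
rsvd:2 @ bit 0 → (0x211fb428>>0)&0x3 = 0x0
kind:30 @ bit 2 → (0x211fb428>>2)&0x3fffffff = 0x847ed0a  ←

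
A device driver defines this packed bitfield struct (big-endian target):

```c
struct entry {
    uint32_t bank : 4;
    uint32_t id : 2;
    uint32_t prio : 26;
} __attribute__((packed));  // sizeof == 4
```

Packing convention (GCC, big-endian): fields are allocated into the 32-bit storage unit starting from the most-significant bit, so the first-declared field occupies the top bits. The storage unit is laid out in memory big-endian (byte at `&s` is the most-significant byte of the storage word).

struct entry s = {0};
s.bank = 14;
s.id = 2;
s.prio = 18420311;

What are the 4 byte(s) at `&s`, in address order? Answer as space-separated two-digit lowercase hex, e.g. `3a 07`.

e9 19 12 57

bank (4b) val=14 bits=0xe at bit 28: 0xe0000000
id (2b) val=2 bits=0x2 at bit 26: 0xe8000000
prio (26b) val=18420311 bits=0x1191257 at bit 0: 0xe9191257
word = 0xe9191257 → big-endian bytes:
  [0]=0xe9  [1]=0x19  [2]=0x12  [3]=0x57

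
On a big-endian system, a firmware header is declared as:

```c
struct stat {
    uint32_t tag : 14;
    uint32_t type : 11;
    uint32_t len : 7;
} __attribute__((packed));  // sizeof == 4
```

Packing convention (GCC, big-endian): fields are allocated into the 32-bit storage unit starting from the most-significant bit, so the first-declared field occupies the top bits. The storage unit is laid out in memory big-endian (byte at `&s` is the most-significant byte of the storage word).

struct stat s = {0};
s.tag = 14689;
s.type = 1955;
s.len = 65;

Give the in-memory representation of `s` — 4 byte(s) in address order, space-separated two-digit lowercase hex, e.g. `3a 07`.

tag (14b) val=14689 bits=0x3961 at bit 18: 0xe5840000
type (11b) val=1955 bits=0x7a3 at bit 7: 0xe587d180
len (7b) val=65 bits=0x41 at bit 0: 0xe587d1c1
word = 0xe587d1c1 → big-endian bytes:
  [0]=0xe5  [1]=0x87  [2]=0xd1  [3]=0xc1

e5 87 d1 c1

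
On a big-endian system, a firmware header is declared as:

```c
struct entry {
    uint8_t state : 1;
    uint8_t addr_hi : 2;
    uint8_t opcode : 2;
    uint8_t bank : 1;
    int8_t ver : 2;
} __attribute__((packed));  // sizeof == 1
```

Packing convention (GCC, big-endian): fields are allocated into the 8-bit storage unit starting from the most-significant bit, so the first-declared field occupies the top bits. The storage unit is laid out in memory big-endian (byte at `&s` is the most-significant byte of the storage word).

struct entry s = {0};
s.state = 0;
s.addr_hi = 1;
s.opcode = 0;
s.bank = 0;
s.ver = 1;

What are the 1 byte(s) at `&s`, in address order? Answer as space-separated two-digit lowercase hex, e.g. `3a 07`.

21

state:1 = 0 → 0x0 << 7 → word 0x00
addr_hi:2 = 1 → 0x1 << 5 → word 0x20
opcode:2 = 0 → 0x0 << 3 → word 0x20
bank:1 = 0 → 0x0 << 2 → word 0x20
ver:2 = 1 → 0x1 << 0 → word 0x21
word = 0x21 → big-endian bytes:
  [0]=0x21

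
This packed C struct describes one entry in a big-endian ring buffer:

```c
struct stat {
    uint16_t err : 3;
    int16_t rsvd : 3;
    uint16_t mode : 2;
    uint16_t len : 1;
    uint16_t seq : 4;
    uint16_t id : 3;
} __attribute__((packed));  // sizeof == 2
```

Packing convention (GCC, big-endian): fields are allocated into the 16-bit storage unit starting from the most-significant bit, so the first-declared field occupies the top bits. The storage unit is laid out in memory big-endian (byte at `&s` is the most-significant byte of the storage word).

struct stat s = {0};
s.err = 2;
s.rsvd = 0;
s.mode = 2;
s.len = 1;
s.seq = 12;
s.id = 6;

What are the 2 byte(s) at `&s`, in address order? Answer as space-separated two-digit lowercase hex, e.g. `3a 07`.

err (3b) val=2 bits=0x2 at bit 13: 0x4000
rsvd (3b) val=0 bits=0x0 at bit 10: 0x4000
mode (2b) val=2 bits=0x2 at bit 8: 0x4200
len (1b) val=1 bits=0x1 at bit 7: 0x4280
seq (4b) val=12 bits=0xc at bit 3: 0x42e0
id (3b) val=6 bits=0x6 at bit 0: 0x42e6
word = 0x42e6 → big-endian bytes:
  [0]=0x42  [1]=0xe6

42 e6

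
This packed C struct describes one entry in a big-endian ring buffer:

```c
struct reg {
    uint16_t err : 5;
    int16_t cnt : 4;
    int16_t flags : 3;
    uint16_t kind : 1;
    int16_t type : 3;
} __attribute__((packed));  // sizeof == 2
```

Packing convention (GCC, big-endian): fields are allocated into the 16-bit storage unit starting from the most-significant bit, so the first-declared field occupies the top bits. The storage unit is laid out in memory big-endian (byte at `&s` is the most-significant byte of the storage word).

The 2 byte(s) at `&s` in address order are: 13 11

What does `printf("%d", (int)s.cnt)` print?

[0]=0x13 [1]=0x11 (big-endian) → word 0x1311
err:5 @ bit 11 → (0x1311>>11)&0x1f = 0x2
cnt:4 @ bit 7 → (0x1311>>7)&0xf = 0x6  ←
flags:3 @ bit 4 → (0x1311>>4)&0x7 = 0x1
kind:1 @ bit 3 → (0x1311>>3)&0x1 = 0x0
type:3 @ bit 0 → (0x1311>>0)&0x7 = 0x1
cnt signed 4b, MSB=0: value = 6

6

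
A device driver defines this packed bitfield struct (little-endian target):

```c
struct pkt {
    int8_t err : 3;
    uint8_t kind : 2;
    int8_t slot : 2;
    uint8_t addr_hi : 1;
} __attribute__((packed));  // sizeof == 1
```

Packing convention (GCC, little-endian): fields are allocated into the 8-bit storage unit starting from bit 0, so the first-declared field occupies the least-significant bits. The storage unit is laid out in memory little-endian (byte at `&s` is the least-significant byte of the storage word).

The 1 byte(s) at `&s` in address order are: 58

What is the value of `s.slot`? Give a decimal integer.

-2

[0]=0x58 (little-endian) → word 0x58
err [0+:3] = (word>>0) & 0x7 = 0
kind [3+:2] = (word>>3) & 0x3 = 3
slot [5+:2] = (word>>5) & 0x3 = 2  ←
addr_hi [7+:1] = (word>>7) & 0x1 = 0
slot signed 2b, MSB=1: 2 - 4 = -2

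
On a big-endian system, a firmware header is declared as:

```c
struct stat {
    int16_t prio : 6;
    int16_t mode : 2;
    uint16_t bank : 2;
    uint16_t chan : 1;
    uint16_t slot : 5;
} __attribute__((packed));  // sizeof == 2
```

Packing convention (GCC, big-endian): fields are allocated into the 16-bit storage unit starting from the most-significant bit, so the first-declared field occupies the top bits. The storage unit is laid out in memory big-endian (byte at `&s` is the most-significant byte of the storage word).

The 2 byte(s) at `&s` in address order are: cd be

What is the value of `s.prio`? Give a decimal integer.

-13

[0]=0xcd [1]=0xbe (big-endian) → word 0xcdbe
prio:6 @ bit 10 → (0xcdbe>>10)&0x3f = 0x33  ←
mode:2 @ bit 8 → (0xcdbe>>8)&0x3 = 0x1
bank:2 @ bit 6 → (0xcdbe>>6)&0x3 = 0x2
chan:1 @ bit 5 → (0xcdbe>>5)&0x1 = 0x1
slot:5 @ bit 0 → (0xcdbe>>0)&0x1f = 0x1e
prio signed 6b, MSB=1: 51 - 64 = -13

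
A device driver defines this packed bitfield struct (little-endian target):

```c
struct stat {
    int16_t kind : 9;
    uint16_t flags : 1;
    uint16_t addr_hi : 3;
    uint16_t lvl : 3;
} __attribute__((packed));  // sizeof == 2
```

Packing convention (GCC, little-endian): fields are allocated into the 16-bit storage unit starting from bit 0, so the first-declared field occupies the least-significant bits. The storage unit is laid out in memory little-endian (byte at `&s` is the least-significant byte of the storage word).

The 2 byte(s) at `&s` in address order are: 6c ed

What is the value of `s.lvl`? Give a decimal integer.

7

[0]=0x6c [1]=0xed (little-endian) → word 0xed6c
kind:9 @ bit 0 → (0xed6c>>0)&0x1ff = 0x16c
flags:1 @ bit 9 → (0xed6c>>9)&0x1 = 0x0
addr_hi:3 @ bit 10 → (0xed6c>>10)&0x7 = 0x3
lvl:3 @ bit 13 → (0xed6c>>13)&0x7 = 0x7  ←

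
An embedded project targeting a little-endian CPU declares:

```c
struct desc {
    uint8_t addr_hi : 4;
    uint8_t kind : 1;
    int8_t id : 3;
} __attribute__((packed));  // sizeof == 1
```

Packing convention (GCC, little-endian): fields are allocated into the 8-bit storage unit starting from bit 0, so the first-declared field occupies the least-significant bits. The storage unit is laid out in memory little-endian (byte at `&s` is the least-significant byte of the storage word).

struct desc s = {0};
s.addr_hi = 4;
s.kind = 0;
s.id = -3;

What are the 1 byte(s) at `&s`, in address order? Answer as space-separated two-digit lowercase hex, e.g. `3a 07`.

addr_hi (4b) val=4 bits=0x4 at bit 0: 0x04
kind (1b) val=0 bits=0x0 at bit 4: 0x04
id (3b) val=-3 bits=0x5 at bit 5: 0xa4
word = 0xa4 → little-endian bytes:
  [0]=0xa4

a4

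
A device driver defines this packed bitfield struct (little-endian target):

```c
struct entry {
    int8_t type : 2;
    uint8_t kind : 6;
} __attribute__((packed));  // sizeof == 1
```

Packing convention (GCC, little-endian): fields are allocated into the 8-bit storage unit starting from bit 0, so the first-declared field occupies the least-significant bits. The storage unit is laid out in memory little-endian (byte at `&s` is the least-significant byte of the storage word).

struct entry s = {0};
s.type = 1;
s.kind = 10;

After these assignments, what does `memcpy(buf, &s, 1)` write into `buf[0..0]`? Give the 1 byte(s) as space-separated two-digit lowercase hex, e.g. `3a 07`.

type (2b) val=1 bits=0x1 at bit 0: 0x01
kind (6b) val=10 bits=0xa at bit 2: 0x29
word = 0x29 → little-endian bytes:
  [0]=0x29

29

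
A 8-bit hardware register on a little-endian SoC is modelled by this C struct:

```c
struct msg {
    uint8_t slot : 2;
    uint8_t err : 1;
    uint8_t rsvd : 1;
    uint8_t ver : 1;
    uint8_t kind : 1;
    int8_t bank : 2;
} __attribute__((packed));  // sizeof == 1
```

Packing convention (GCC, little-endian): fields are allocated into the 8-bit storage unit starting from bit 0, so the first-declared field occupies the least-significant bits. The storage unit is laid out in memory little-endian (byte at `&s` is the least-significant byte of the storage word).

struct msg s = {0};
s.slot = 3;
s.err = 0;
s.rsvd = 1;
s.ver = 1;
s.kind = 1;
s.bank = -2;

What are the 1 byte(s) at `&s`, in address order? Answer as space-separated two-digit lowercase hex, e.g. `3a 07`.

[0+:2] slot=3 & 0x3 = 0x3; word=0x03
[2+:1] err=0 & 0x1 = 0x0; word=0x03
[3+:1] rsvd=1 & 0x1 = 0x1; word=0x0b
[4+:1] ver=1 & 0x1 = 0x1; word=0x1b
[5+:1] kind=1 & 0x1 = 0x1; word=0x3b
[6+:2] bank=-2 & 0x3 = 0x2; word=0xbb
word = 0xbb → little-endian bytes:
  [0]=0xbb

bb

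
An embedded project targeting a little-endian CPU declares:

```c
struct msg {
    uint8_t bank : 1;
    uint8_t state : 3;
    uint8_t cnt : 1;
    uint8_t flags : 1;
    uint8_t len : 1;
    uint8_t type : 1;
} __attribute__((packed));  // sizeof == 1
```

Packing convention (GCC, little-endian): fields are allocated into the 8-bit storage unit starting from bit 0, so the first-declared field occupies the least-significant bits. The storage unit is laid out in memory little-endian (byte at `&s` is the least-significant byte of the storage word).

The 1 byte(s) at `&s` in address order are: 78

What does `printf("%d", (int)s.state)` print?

[0]=0x78 (little-endian) → word 0x78
bank [0+:1] = (word>>0) & 0x1 = 0
state [1+:3] = (word>>1) & 0x7 = 4  ←
cnt [4+:1] = (word>>4) & 0x1 = 1
flags [5+:1] = (word>>5) & 0x1 = 1
len [6+:1] = (word>>6) & 0x1 = 1
type [7+:1] = (word>>7) & 0x1 = 0

4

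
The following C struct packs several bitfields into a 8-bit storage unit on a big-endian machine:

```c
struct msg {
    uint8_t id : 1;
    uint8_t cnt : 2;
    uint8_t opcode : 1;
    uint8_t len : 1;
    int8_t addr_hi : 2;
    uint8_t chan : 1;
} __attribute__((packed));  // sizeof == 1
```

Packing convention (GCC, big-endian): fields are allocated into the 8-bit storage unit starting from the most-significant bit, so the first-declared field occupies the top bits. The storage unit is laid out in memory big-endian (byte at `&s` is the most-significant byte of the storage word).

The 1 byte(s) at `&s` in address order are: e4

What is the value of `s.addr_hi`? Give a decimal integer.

-2

[0]=0xe4 (big-endian) → word 0xe4
id [7+:1] = (word>>7) & 0x1 = 1
cnt [5+:2] = (word>>5) & 0x3 = 3
opcode [4+:1] = (word>>4) & 0x1 = 0
len [3+:1] = (word>>3) & 0x1 = 0
addr_hi [1+:2] = (word>>1) & 0x3 = 2  ←
chan [0+:1] = (word>>0) & 0x1 = 0
addr_hi signed 2b, MSB=1: 2 - 4 = -2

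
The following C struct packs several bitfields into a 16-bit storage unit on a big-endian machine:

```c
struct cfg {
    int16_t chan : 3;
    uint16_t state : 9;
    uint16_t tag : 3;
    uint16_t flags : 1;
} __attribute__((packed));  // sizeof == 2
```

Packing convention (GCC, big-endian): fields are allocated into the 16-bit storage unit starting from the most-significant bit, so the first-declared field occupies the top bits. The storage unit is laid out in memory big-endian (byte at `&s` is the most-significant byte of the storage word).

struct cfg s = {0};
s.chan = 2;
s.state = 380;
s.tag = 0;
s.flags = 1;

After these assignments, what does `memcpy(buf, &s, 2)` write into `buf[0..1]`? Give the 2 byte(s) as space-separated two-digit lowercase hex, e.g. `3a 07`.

57 c1

chan (3b) val=2 bits=0x2 at bit 13: 0x4000
state (9b) val=380 bits=0x17c at bit 4: 0x57c0
tag (3b) val=0 bits=0x0 at bit 1: 0x57c0
flags (1b) val=1 bits=0x1 at bit 0: 0x57c1
word = 0x57c1 → big-endian bytes:
  [0]=0x57  [1]=0xc1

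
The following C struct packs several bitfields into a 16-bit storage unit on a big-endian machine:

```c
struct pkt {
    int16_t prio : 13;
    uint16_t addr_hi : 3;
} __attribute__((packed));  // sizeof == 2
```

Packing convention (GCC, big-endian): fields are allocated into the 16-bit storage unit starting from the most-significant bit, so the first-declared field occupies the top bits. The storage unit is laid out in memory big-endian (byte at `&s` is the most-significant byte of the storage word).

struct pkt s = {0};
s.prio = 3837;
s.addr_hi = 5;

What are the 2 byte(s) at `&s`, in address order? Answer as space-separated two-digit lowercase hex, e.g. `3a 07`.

77 ed

[3+:13] prio=3837 & 0x1fff = 0xefd; word=0x77e8
[0+:3] addr_hi=5 & 0x7 = 0x5; word=0x77ed
word = 0x77ed → big-endian bytes:
  [0]=0x77  [1]=0xed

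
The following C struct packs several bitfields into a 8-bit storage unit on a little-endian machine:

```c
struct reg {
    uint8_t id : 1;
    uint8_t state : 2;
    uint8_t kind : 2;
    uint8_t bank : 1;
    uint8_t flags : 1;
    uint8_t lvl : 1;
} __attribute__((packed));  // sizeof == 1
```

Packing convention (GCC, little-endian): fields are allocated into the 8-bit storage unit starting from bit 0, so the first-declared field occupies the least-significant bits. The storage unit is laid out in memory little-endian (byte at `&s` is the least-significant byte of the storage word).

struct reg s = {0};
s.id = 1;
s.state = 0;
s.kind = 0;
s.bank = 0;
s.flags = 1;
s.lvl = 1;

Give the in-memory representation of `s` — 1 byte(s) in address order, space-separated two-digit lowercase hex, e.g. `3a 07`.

c1

id (1b) val=1 bits=0x1 at bit 0: 0x01
state (2b) val=0 bits=0x0 at bit 1: 0x01
kind (2b) val=0 bits=0x0 at bit 3: 0x01
bank (1b) val=0 bits=0x0 at bit 5: 0x01
flags (1b) val=1 bits=0x1 at bit 6: 0x41
lvl (1b) val=1 bits=0x1 at bit 7: 0xc1
word = 0xc1 → little-endian bytes:
  [0]=0xc1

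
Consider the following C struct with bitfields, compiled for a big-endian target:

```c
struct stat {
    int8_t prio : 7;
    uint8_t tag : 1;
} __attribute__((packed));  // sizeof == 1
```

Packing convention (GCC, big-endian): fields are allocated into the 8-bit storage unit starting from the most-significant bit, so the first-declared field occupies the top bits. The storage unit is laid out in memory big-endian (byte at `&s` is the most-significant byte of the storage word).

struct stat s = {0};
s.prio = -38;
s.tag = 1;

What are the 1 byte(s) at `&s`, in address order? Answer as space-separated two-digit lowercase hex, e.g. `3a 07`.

prio (7b) val=-38 bits=0x5a at bit 1: 0xb4
tag (1b) val=1 bits=0x1 at bit 0: 0xb5
word = 0xb5 → big-endian bytes:
  [0]=0xb5

b5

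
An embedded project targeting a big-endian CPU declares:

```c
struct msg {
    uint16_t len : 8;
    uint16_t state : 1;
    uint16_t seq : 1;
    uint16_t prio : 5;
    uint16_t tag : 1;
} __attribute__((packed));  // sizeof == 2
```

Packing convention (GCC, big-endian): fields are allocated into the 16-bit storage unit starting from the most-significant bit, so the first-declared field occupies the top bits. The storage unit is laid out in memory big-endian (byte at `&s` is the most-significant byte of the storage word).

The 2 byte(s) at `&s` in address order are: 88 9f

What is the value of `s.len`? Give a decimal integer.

136

[0]=0x88 [1]=0x9f (big-endian) → word 0x889f
len:8 @ bit 8 → (0x889f>>8)&0xff = 0x88  ←
state:1 @ bit 7 → (0x889f>>7)&0x1 = 0x1
seq:1 @ bit 6 → (0x889f>>6)&0x1 = 0x0
prio:5 @ bit 1 → (0x889f>>1)&0x1f = 0xf
tag:1 @ bit 0 → (0x889f>>0)&0x1 = 0x1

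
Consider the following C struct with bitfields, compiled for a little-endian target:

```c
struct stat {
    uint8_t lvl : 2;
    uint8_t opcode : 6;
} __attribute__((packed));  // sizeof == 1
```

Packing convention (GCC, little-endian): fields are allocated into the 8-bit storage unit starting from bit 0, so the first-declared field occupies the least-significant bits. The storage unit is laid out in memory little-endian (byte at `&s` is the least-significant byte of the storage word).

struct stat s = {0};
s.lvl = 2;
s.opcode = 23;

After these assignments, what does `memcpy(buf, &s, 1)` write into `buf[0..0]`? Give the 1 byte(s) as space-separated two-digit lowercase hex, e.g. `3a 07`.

5e

lvl:2 = 2 → 0x2 << 0 → word 0x02
opcode:6 = 23 → 0x17 << 2 → word 0x5e
word = 0x5e → little-endian bytes:
  [0]=0x5e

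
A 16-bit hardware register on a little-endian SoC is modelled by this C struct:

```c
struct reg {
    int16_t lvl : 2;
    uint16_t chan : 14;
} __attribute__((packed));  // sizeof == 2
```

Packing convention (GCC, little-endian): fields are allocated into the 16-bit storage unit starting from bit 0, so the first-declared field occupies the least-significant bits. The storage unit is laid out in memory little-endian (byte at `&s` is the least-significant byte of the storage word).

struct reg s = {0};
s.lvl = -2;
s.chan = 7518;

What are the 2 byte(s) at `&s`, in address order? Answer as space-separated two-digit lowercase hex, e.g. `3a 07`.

lvl (2b) val=-2 bits=0x2 at bit 0: 0x0002
chan (14b) val=7518 bits=0x1d5e at bit 2: 0x757a
word = 0x757a → little-endian bytes:
  [0]=0x7a  [1]=0x75

7a 75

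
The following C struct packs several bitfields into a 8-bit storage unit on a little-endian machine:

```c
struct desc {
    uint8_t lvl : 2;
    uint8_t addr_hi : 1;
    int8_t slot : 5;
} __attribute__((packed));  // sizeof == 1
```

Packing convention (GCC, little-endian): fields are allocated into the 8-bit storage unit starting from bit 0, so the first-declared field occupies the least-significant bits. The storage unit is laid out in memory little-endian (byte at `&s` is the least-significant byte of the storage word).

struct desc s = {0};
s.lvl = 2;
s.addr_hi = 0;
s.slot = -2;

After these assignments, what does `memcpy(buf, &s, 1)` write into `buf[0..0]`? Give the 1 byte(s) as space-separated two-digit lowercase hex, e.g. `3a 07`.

f2

lvl:2 = 2 → 0x2 << 0 → word 0x02
addr_hi:1 = 0 → 0x0 << 2 → word 0x02
slot:5 = -2 → 0x1e << 3 → word 0xf2
word = 0xf2 → little-endian bytes:
  [0]=0xf2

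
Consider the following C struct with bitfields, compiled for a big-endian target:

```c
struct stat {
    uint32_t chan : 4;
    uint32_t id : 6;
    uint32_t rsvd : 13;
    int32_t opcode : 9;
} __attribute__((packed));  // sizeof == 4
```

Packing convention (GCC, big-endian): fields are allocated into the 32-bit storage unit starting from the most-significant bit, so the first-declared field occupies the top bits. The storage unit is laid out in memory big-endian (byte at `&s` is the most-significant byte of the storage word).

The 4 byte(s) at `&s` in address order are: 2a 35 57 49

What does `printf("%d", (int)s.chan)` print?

[0]=0x2a [1]=0x35 [2]=0x57 [3]=0x49 (big-endian) → word 0x2a355749
chan:4 @ bit 28 → (0x2a355749>>28)&0xf = 0x2  ←
id:6 @ bit 22 → (0x2a355749>>22)&0x3f = 0x28
rsvd:13 @ bit 9 → (0x2a355749>>9)&0x1fff = 0x1aab
opcode:9 @ bit 0 → (0x2a355749>>0)&0x1ff = 0x149

2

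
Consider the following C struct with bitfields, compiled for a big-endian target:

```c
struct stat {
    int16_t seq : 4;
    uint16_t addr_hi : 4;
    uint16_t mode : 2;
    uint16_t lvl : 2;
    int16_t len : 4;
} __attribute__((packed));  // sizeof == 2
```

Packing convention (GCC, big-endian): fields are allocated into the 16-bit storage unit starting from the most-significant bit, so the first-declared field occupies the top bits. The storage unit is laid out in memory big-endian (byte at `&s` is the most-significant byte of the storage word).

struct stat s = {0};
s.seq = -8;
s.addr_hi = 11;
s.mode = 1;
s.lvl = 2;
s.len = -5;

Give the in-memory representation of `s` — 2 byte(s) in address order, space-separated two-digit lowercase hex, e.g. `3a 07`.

seq (4b) val=-8 bits=0x8 at bit 12: 0x8000
addr_hi (4b) val=11 bits=0xb at bit 8: 0x8b00
mode (2b) val=1 bits=0x1 at bit 6: 0x8b40
lvl (2b) val=2 bits=0x2 at bit 4: 0x8b60
len (4b) val=-5 bits=0xb at bit 0: 0x8b6b
word = 0x8b6b → big-endian bytes:
  [0]=0x8b  [1]=0x6b

8b 6b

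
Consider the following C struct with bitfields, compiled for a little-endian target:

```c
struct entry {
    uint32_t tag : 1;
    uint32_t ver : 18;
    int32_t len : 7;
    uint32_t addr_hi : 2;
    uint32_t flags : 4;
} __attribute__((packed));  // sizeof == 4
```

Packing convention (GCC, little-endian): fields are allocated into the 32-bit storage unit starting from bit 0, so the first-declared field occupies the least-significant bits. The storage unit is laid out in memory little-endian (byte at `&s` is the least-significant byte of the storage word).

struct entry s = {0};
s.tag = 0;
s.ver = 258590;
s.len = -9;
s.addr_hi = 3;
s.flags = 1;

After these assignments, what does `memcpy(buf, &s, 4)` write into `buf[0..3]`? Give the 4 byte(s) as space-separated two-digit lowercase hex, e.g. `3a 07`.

3c e4 bf 1f

tag:1 = 0 → 0x0 << 0 → word 0x00000000
ver:18 = 258590 → 0x3f21e << 1 → word 0x0007e43c
len:7 = -9 → 0x77 << 19 → word 0x03bfe43c
addr_hi:2 = 3 → 0x3 << 26 → word 0x0fbfe43c
flags:4 = 1 → 0x1 << 28 → word 0x1fbfe43c
word = 0x1fbfe43c → little-endian bytes:
  [0]=0x3c  [1]=0xe4  [2]=0xbf  [3]=0x1f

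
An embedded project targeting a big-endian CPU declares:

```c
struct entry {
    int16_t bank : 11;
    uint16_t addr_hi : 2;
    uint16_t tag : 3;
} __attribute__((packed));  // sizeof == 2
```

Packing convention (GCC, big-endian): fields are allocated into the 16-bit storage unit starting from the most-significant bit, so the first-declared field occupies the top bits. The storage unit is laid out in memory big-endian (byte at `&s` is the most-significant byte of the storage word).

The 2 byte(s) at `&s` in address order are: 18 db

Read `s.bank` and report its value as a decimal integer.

[0]=0x18 [1]=0xdb (big-endian) → word 0x18db
bank:11 @ bit 5 → (0x18db>>5)&0x7ff = 0xc6  ←
addr_hi:2 @ bit 3 → (0x18db>>3)&0x3 = 0x3
tag:3 @ bit 0 → (0x18db>>0)&0x7 = 0x3
bank signed 11b, MSB=0: value = 198

198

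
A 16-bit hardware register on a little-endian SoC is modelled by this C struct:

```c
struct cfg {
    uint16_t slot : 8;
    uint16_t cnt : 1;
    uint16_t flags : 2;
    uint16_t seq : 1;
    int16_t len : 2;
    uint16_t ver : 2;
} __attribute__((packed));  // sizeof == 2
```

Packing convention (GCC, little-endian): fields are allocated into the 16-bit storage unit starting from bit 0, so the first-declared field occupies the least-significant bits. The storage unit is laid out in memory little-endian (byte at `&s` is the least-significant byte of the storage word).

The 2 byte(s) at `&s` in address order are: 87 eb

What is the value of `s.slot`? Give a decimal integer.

[0]=0x87 [1]=0xeb (little-endian) → word 0xeb87
slot [0+:8] = (word>>0) & 0xff = 135  ←
cnt [8+:1] = (word>>8) & 0x1 = 1
flags [9+:2] = (word>>9) & 0x3 = 1
seq [11+:1] = (word>>11) & 0x1 = 1
len [12+:2] = (word>>12) & 0x3 = 2
ver [14+:2] = (word>>14) & 0x3 = 3

135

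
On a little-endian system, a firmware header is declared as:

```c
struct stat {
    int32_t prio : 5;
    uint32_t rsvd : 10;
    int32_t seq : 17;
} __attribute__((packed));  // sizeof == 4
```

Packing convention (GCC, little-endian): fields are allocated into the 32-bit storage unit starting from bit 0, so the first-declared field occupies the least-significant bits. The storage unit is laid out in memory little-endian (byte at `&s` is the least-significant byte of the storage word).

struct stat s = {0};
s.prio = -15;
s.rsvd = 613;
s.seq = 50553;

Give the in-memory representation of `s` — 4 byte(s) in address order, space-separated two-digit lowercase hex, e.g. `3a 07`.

b1 cc bc 62

[0+:5] prio=-15 & 0x1f = 0x11; word=0x00000011
[5+:10] rsvd=613 & 0x3ff = 0x265; word=0x00004cb1
[15+:17] seq=50553 & 0x1ffff = 0xc579; word=0x62bcccb1
word = 0x62bcccb1 → little-endian bytes:
  [0]=0xb1  [1]=0xcc  [2]=0xbc  [3]=0x62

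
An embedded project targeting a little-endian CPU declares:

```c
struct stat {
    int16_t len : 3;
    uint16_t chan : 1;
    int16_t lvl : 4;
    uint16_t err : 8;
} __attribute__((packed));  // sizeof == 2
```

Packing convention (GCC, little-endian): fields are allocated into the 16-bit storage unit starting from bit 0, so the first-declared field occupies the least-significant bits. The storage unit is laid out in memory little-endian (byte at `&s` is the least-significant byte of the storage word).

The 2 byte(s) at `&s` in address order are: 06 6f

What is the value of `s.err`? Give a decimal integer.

[0]=0x06 [1]=0x6f (little-endian) → word 0x6f06
len [0+:3] = (word>>0) & 0x7 = 6
chan [3+:1] = (word>>3) & 0x1 = 0
lvl [4+:4] = (word>>4) & 0xf = 0
err [8+:8] = (word>>8) & 0xff = 111  ←

111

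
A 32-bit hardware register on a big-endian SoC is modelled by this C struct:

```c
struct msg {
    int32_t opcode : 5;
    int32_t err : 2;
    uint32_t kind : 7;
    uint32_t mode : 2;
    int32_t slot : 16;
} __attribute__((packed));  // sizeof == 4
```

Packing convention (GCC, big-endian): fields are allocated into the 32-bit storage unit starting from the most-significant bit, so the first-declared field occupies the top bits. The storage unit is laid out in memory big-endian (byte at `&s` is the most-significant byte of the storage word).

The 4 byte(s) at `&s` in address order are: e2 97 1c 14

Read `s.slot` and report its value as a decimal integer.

7188

[0]=0xe2 [1]=0x97 [2]=0x1c [3]=0x14 (big-endian) → word 0xe2971c14
opcode [27+:5] = (word>>27) & 0x1f = 28
err [25+:2] = (word>>25) & 0x3 = 1
kind [18+:7] = (word>>18) & 0x7f = 37
mode [16+:2] = (word>>16) & 0x3 = 3
slot [0+:16] = (word>>0) & 0xffff = 7188  ←
slot signed 16b, MSB=0: value = 7188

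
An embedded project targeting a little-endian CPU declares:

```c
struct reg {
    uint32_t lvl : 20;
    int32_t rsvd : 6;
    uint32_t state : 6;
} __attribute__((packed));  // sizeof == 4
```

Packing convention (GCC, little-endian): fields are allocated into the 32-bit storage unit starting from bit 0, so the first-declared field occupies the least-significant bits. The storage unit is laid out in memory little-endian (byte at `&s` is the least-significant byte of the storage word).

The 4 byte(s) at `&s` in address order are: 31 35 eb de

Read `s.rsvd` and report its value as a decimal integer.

[0]=0x31 [1]=0x35 [2]=0xeb [3]=0xde (little-endian) → word 0xdeeb3531
lvl:20 @ bit 0 → (0xdeeb3531>>0)&0xfffff = 0xb3531
rsvd:6 @ bit 20 → (0xdeeb3531>>20)&0x3f = 0x2e  ←
state:6 @ bit 26 → (0xdeeb3531>>26)&0x3f = 0x37
rsvd signed 6b, MSB=1: 46 - 64 = -18

-18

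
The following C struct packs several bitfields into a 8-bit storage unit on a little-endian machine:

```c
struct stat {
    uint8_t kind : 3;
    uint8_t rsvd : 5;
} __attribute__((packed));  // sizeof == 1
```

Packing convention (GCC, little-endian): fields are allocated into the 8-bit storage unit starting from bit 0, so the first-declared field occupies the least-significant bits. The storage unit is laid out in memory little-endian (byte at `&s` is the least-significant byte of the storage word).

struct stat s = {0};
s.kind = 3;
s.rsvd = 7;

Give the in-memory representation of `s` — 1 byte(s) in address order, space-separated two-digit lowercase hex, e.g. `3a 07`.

kind (3b) val=3 bits=0x3 at bit 0: 0x03
rsvd (5b) val=7 bits=0x7 at bit 3: 0x3b
word = 0x3b → little-endian bytes:
  [0]=0x3b

3b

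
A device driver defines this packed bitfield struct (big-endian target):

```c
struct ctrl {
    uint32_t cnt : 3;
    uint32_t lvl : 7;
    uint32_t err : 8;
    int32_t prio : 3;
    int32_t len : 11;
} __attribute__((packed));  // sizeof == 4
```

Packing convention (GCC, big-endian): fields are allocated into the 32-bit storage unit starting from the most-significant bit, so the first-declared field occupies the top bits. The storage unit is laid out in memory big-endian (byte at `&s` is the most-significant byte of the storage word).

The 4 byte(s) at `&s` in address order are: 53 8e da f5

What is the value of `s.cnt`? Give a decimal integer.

[0]=0x53 [1]=0x8e [2]=0xda [3]=0xf5 (big-endian) → word 0x538edaf5
cnt:3 @ bit 29 → (0x538edaf5>>29)&0x7 = 0x2  ←
lvl:7 @ bit 22 → (0x538edaf5>>22)&0x7f = 0x4e
err:8 @ bit 14 → (0x538edaf5>>14)&0xff = 0x3b
prio:3 @ bit 11 → (0x538edaf5>>11)&0x7 = 0x3
len:11 @ bit 0 → (0x538edaf5>>0)&0x7ff = 0x2f5

2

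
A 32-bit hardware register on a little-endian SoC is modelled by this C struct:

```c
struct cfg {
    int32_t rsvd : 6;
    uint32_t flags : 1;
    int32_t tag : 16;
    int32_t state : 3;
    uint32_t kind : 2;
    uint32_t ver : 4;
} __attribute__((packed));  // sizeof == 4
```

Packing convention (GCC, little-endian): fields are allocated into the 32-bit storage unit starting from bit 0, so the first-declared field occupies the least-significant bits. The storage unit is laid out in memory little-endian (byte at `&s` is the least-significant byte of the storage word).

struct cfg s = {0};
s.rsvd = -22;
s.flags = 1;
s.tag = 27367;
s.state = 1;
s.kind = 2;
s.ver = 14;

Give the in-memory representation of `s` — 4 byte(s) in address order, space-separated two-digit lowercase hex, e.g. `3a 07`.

ea 73 b5 e8

rsvd (6b) val=-22 bits=0x2a at bit 0: 0x0000002a
flags (1b) val=1 bits=0x1 at bit 6: 0x0000006a
tag (16b) val=27367 bits=0x6ae7 at bit 7: 0x003573ea
state (3b) val=1 bits=0x1 at bit 23: 0x00b573ea
kind (2b) val=2 bits=0x2 at bit 26: 0x08b573ea
ver (4b) val=14 bits=0xe at bit 28: 0xe8b573ea
word = 0xe8b573ea → little-endian bytes:
  [0]=0xea  [1]=0x73  [2]=0xb5  [3]=0xe8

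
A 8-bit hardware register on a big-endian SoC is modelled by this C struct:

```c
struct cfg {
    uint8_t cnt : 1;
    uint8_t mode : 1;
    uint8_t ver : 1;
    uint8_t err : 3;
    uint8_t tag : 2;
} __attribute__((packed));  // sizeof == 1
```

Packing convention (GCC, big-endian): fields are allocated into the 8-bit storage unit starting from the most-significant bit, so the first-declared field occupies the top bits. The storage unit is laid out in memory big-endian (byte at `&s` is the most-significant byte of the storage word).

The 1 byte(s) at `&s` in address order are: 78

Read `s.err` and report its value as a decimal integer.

[0]=0x78 (big-endian) → word 0x78
cnt [7+:1] = (word>>7) & 0x1 = 0
mode [6+:1] = (word>>6) & 0x1 = 1
ver [5+:1] = (word>>5) & 0x1 = 1
err [2+:3] = (word>>2) & 0x7 = 6  ←
tag [0+:2] = (word>>0) & 0x3 = 0

6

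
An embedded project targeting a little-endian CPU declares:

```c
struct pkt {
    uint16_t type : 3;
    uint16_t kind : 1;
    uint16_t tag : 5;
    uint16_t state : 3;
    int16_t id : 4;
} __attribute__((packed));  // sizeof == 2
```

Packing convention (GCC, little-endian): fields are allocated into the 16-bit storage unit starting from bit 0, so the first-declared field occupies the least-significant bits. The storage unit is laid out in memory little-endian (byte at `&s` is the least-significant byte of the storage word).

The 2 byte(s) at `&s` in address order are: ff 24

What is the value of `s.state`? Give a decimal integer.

[0]=0xff [1]=0x24 (little-endian) → word 0x24ff
type:3 @ bit 0 → (0x24ff>>0)&0x7 = 0x7
kind:1 @ bit 3 → (0x24ff>>3)&0x1 = 0x1
tag:5 @ bit 4 → (0x24ff>>4)&0x1f = 0xf
state:3 @ bit 9 → (0x24ff>>9)&0x7 = 0x2  ←
id:4 @ bit 12 → (0x24ff>>12)&0xf = 0x2

2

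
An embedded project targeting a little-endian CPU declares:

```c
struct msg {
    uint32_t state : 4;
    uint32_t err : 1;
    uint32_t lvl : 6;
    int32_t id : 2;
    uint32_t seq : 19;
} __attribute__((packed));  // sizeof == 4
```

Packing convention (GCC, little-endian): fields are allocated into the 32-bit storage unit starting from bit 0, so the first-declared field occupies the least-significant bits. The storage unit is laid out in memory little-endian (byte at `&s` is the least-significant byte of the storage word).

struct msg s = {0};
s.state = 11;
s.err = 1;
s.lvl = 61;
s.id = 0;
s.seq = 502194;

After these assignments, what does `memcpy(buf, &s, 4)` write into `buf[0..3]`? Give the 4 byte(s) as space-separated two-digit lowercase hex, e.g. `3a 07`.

state:4 = 11 → 0xb << 0 → word 0x0000000b
err:1 = 1 → 0x1 << 4 → word 0x0000001b
lvl:6 = 61 → 0x3d << 5 → word 0x000007bb
id:2 = 0 → 0x0 << 11 → word 0x000007bb
seq:19 = 502194 → 0x7a9b2 << 13 → word 0xf53647bb
word = 0xf53647bb → little-endian bytes:
  [0]=0xbb  [1]=0x47  [2]=0x36  [3]=0xf5

bb 47 36 f5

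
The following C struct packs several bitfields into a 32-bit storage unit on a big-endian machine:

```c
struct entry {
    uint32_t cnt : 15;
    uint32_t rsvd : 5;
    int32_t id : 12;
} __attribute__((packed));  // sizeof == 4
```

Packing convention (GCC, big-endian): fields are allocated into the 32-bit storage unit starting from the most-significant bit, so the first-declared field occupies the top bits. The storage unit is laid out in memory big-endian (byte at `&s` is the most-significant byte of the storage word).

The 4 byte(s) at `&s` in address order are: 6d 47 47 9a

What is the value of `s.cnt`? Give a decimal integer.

13987

[0]=0x6d [1]=0x47 [2]=0x47 [3]=0x9a (big-endian) → word 0x6d47479a
cnt:15 @ bit 17 → (0x6d47479a>>17)&0x7fff = 0x36a3  ←
rsvd:5 @ bit 12 → (0x6d47479a>>12)&0x1f = 0x14
id:12 @ bit 0 → (0x6d47479a>>0)&0xfff = 0x79a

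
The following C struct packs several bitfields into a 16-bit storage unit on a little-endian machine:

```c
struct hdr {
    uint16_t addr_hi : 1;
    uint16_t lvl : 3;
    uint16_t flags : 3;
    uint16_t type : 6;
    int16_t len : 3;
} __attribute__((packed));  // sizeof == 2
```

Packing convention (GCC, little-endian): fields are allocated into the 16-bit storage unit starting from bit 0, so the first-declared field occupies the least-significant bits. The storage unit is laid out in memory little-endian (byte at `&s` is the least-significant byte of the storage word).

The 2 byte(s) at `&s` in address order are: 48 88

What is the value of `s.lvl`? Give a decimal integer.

[0]=0x48 [1]=0x88 (little-endian) → word 0x8848
addr_hi [0+:1] = (word>>0) & 0x1 = 0
lvl [1+:3] = (word>>1) & 0x7 = 4  ←
flags [4+:3] = (word>>4) & 0x7 = 4
type [7+:6] = (word>>7) & 0x3f = 16
len [13+:3] = (word>>13) & 0x7 = 4

4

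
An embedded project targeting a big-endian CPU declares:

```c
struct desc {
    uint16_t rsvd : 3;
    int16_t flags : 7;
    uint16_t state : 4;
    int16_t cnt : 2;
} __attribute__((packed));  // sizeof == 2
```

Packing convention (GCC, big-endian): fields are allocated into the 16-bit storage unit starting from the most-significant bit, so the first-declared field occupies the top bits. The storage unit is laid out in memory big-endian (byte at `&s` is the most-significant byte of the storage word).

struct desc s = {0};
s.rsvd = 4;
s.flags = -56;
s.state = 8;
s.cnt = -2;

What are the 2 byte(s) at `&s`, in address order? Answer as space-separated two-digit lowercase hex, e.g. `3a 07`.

92 22

rsvd (3b) val=4 bits=0x4 at bit 13: 0x8000
flags (7b) val=-56 bits=0x48 at bit 6: 0x9200
state (4b) val=8 bits=0x8 at bit 2: 0x9220
cnt (2b) val=-2 bits=0x2 at bit 0: 0x9222
word = 0x9222 → big-endian bytes:
  [0]=0x92  [1]=0x22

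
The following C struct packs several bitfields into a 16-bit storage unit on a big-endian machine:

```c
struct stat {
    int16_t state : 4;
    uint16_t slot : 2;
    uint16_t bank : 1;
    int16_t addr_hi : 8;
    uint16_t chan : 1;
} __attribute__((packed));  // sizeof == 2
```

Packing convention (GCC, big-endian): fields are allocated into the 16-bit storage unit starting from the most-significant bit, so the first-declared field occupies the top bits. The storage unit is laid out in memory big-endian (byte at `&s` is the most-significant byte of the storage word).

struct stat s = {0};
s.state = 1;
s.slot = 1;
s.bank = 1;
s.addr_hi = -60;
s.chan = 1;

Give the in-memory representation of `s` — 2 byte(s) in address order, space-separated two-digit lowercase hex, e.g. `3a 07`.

17 89

[12+:4] state=1 & 0xf = 0x1; word=0x1000
[10+:2] slot=1 & 0x3 = 0x1; word=0x1400
[9+:1] bank=1 & 0x1 = 0x1; word=0x1600
[1+:8] addr_hi=-60 & 0xff = 0xc4; word=0x1788
[0+:1] chan=1 & 0x1 = 0x1; word=0x1789
word = 0x1789 → big-endian bytes:
  [0]=0x17  [1]=0x89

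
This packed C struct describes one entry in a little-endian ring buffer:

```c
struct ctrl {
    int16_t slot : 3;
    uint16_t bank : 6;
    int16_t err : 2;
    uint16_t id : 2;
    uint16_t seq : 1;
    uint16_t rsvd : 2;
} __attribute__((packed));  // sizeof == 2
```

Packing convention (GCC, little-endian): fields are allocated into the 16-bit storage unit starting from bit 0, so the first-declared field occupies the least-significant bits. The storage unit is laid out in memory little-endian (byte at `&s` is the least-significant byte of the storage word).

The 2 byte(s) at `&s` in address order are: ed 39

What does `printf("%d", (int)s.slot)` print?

-3

[0]=0xed [1]=0x39 (little-endian) → word 0x39ed
slot:3 @ bit 0 → (0x39ed>>0)&0x7 = 0x5  ←
bank:6 @ bit 3 → (0x39ed>>3)&0x3f = 0x3d
err:2 @ bit 9 → (0x39ed>>9)&0x3 = 0x0
id:2 @ bit 11 → (0x39ed>>11)&0x3 = 0x3
seq:1 @ bit 13 → (0x39ed>>13)&0x1 = 0x1
rsvd:2 @ bit 14 → (0x39ed>>14)&0x3 = 0x0
slot signed 3b, MSB=1: 5 - 8 = -3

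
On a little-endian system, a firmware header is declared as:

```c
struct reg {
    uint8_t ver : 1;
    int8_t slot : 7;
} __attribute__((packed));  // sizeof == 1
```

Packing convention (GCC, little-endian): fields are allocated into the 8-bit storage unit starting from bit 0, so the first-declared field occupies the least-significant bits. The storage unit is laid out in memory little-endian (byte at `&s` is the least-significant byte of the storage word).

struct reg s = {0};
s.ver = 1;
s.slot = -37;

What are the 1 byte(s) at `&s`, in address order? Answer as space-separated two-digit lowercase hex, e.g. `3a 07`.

ver (1b) val=1 bits=0x1 at bit 0: 0x01
slot (7b) val=-37 bits=0x5b at bit 1: 0xb7
word = 0xb7 → little-endian bytes:
  [0]=0xb7

b7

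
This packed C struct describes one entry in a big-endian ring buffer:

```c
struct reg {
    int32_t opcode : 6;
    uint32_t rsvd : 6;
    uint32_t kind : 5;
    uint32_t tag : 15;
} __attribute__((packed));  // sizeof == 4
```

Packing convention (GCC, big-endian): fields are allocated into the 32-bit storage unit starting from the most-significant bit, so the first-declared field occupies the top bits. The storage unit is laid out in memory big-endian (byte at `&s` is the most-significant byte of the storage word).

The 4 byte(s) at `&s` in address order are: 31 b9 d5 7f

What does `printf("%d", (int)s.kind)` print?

[0]=0x31 [1]=0xb9 [2]=0xd5 [3]=0x7f (big-endian) → word 0x31b9d57f
opcode [26+:6] = (word>>26) & 0x3f = 12
rsvd [20+:6] = (word>>20) & 0x3f = 27
kind [15+:5] = (word>>15) & 0x1f = 19  ←
tag [0+:15] = (word>>0) & 0x7fff = 21887

19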